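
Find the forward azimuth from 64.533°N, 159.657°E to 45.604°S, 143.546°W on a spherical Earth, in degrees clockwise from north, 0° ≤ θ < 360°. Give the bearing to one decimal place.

Δλ = -143.546 − 159.657 = -303.203°; wrapped into (−180°, 180°]: 56.797°.
θ = atan2( sin Δλ · cos φ₂ , cos φ₁ · sin φ₂ − sin φ₁ · cos φ₂ · cos Δλ )
  = atan2(0.58539, -0.65313) = 138.130° → normalised to [0°, 360°): 138.130°.

138.1°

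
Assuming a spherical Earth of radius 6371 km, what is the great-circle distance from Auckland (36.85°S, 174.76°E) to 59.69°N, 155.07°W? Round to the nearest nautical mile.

Δλ = -155.07 − 174.76 = -329.83°; wrapped into (−180°, 180°]: 30.17°.
Δφ = 59.69 − -36.85 = 96.54°.
a = sin²(Δφ/2) + cos φ₁ · cos φ₂ · sin²(Δλ/2) = 0.584301.
c = 2·atan2(√a, √(1−a)) = 1.74021 rad → d = 6371·c ≈ 11086.87 km ≈ 5986.43 nmi.

5986 nmi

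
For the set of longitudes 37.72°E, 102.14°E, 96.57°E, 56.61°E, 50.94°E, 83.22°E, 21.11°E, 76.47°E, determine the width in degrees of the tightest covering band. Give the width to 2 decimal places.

81.03°

Sort the longitudes: +21.11°, +37.72°, +50.94°, +56.61°, +76.47°, +83.22°, +96.57°, +102.14°.
Eastward gaps between consecutive values (wrapping around): 16.61°, 13.22°, 5.67°, 19.86°, 6.75°, 13.35°, 5.57°, 278.97°.
Largest gap = 278.97° ⇒ minimal covering band is its complement: 360° − 278.97° = 81.03°.
Band runs from +21.11° eastward to +102.14°.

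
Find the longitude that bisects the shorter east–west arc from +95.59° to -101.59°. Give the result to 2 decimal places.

+177.00°

Signed shortest Δλ from +95.59° to -101.59° is +162.82°.
Midpoint longitude = +95.59° + (+162.82°)/2 = +95.59° + 81.41° = +177.00°.
(The naïve average (+95.59 + -101.59)/2 = -3.0° is on the wrong side of the globe.)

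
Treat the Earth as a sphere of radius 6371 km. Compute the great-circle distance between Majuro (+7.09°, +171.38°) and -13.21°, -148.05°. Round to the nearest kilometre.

Δλ = -148.05 − 171.38 = -319.43°; wrapped into (−180°, 180°]: 40.57°.
Δφ = -13.21 − 7.09 = -20.30°.
a = sin²(Δφ/2) + cos φ₁ · cos φ₂ · sin²(Δλ/2) = 0.147174.
c = 2·atan2(√a, √(1−a)) = 0.78745 rad → d = 6371·c ≈ 5016.87 km.

5017 km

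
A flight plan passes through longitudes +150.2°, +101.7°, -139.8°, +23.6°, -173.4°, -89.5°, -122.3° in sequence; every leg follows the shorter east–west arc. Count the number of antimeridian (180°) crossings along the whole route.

2

Leg 1: +150.2° → +101.7°, shortest Δλ = -48.5° (west) — does not cross 180°.
Leg 2: +101.7° → -139.8°, shortest Δλ = 118.5° (east) — crosses 180°.
Leg 3: -139.8° → +23.6°, shortest Δλ = 163.4° (east) — does not cross 180°.
Leg 4: +23.6° → -173.4°, shortest Δλ = 163.0° (east) — crosses 180°.
Leg 5: -173.4° → -89.5°, shortest Δλ = 83.9° (east) — does not cross 180°.
Leg 6: -89.5° → -122.3°, shortest Δλ = -32.8° (west) — does not cross 180°.
Total crossings: 2.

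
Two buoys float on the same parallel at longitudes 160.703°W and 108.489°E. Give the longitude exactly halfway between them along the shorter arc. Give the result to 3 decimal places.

Signed shortest Δλ from -160.703° to +108.489° is -90.808°.
Midpoint longitude = -160.703° + (-90.808°)/2 = -160.703° − 45.404° = -206.107°.
Normalise into (−180°, 180°]: +153.893°.
(The naïve average (-160.703 + +108.489)/2 = -26.107° is on the wrong side of the globe.)

153.893°E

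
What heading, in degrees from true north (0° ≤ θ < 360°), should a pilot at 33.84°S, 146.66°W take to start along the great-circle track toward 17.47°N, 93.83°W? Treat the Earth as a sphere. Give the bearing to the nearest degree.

53°

Δλ = -93.83 − -146.66 = 52.83°.
θ = atan2( sin Δλ · cos φ₂ , cos φ₁ · sin φ₂ − sin φ₁ · cos φ₂ · cos Δλ )
  = atan2(0.76009, 0.57029) = 53.120° → normalised to [0°, 360°): 53.120°.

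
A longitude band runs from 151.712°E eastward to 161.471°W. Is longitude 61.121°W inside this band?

No

Band width going east from +151.712° to -161.471°: ((-161.471 − 151.712) mod 360) = 46.817°.
Offset of -61.121° east of the west edge: ((-61.121 − 151.712) mod 360) = 147.167°.
147.167° > 46.817° ⇒ outside.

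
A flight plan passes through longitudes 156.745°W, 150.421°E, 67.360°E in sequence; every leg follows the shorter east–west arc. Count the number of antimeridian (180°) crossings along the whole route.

1

Leg 1: -156.745° → +150.421°, shortest Δλ = -52.834° (west) — crosses 180°.
Leg 2: +150.421° → +67.360°, shortest Δλ = -83.061° (west) — does not cross 180°.
Total crossings: 1.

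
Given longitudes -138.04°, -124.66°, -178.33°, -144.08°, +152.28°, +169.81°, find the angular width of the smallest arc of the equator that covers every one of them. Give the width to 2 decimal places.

83.06°

Sort the longitudes: -178.33°, -144.08°, -138.04°, -124.66°, +152.28°, +169.81°.
Eastward gaps between consecutive values (wrapping around): 34.25°, 6.04°, 13.38°, 276.94°, 17.53°, 11.86°.
Largest gap = 276.94° ⇒ minimal covering band is its complement: 360° − 276.94° = 83.06°.
Band runs from +152.28° eastward to -124.66°, crossing the antimeridian.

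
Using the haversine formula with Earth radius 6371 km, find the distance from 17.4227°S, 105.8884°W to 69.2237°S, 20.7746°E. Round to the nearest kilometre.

9511 km

Δλ = 20.7746 − -105.8884 = 126.6630°.
Δφ = -69.2237 − -17.4227 = -51.8010°.
a = sin²(Δφ/2) + cos φ₁ · cos φ₂ · sin²(Δλ/2) = 0.461070.
c = 2·atan2(√a, √(1−a)) = 1.49286 rad → d = 6371·c ≈ 9511.00 km.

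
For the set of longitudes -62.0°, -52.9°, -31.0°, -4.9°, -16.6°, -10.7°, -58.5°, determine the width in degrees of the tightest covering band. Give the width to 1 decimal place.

57.1°

Sort the longitudes: -62.0°, -58.5°, -52.9°, -31.0°, -16.6°, -10.7°, -4.9°.
Eastward gaps between consecutive values (wrapping around): 3.5°, 5.6°, 21.9°, 14.4°, 5.9°, 5.8°, 302.9°.
Largest gap = 302.9° ⇒ minimal covering band is its complement: 360° − 302.9° = 57.1°.
Band runs from -62.0° eastward to -4.9°.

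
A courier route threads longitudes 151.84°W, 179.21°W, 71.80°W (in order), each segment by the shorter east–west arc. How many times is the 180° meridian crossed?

0

Leg 1: -151.84° → -179.21°, shortest Δλ = -27.37° (west) — does not cross 180°.
Leg 2: -179.21° → -71.80°, shortest Δλ = 107.41° (east) — does not cross 180°.
Total crossings: 0.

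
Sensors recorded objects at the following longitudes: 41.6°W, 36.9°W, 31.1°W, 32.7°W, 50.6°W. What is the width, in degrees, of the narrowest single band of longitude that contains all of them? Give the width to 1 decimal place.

19.5°

Sort the longitudes: -50.6°, -41.6°, -36.9°, -32.7°, -31.1°.
Eastward gaps between consecutive values (wrapping around): 9.0°, 4.7°, 4.2°, 1.6°, 340.5°.
Largest gap = 340.5° ⇒ minimal covering band is its complement: 360° − 340.5° = 19.5°.
Band runs from -50.6° eastward to -31.1°.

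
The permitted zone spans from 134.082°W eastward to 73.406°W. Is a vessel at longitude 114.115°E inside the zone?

No

Band width going east from -134.082° to -73.406°: ((-73.406 − -134.082) mod 360) = 60.676°.
Offset of +114.115° east of the west edge: ((114.115 − -134.082) mod 360) = 248.197°.
248.197° > 60.676° ⇒ outside.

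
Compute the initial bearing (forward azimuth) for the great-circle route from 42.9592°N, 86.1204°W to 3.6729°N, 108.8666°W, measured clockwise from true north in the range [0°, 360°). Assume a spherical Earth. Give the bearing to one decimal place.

Δλ = -108.8666 − -86.1204 = -22.7462°.
θ = atan2( sin Δλ · cos φ₂ , cos φ₁ · sin φ₂ − sin φ₁ · cos φ₂ · cos Δλ )
  = atan2(-0.38586, -0.58030) = -146.379° → normalised to [0°, 360°): 213.621°.

213.6°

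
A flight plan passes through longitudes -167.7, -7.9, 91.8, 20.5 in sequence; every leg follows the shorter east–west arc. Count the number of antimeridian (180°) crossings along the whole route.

Leg 1: -167.7° → -7.9°, shortest Δλ = 159.8° (east) — does not cross 180°.
Leg 2: -7.9° → +91.8°, shortest Δλ = 99.7° (east) — does not cross 180°.
Leg 3: +91.8° → +20.5°, shortest Δλ = -71.3° (west) — does not cross 180°.
Total crossings: 0.

0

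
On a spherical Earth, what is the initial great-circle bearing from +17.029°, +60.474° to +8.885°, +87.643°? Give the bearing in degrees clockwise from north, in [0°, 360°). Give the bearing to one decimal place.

Δλ = 87.643 − 60.474 = 27.169°.
θ = atan2( sin Δλ · cos φ₂ , cos φ₁ · sin φ₂ − sin φ₁ · cos φ₂ · cos Δλ )
  = atan2(0.45114, -0.10974) = 103.671° → normalised to [0°, 360°): 103.671°.

103.7°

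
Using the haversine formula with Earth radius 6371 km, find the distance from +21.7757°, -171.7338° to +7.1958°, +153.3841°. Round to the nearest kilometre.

Δλ = 153.3841 − -171.7338 = 325.1179°; wrapped into (−180°, 180°]: -34.8821°.
Δφ = 7.1958 − 21.7757 = -14.5799°.
a = sin²(Δφ/2) + cos φ₁ · cos φ₂ · sin²(Δλ/2) = 0.098869.
c = 2·atan2(√a, √(1−a)) = 0.63972 rad → d = 6371·c ≈ 4075.66 km.

4076 km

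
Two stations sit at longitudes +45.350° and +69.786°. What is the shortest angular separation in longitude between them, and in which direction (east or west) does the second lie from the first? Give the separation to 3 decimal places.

24.436° east

Raw difference: 69.786 − 45.350 = 24.436°.
Normalise into (−180°, 180°]: 24.436° stays 24.436°.
Positive ⇒ the second point lies to the east; separation 24.436°.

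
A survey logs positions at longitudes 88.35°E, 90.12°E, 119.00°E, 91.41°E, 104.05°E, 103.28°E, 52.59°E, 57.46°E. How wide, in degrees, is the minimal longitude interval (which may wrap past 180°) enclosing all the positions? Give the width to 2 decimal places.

Sort the longitudes: +52.59°, +57.46°, +88.35°, +90.12°, +91.41°, +103.28°, +104.05°, +119.00°.
Eastward gaps between consecutive values (wrapping around): 4.87°, 30.89°, 1.77°, 1.29°, 11.87°, 0.77°, 14.95°, 293.59°.
Largest gap = 293.59° ⇒ minimal covering band is its complement: 360° − 293.59° = 66.41°.
Band runs from +52.59° eastward to +119.00°.

66.41°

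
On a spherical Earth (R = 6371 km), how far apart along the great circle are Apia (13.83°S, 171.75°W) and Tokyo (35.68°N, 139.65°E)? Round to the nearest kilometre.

7509 km

Δλ = 139.65 − -171.75 = 311.40°; wrapped into (−180°, 180°]: -48.60°.
Δφ = 35.68 − -13.83 = 49.51°.
a = sin²(Δφ/2) + cos φ₁ · cos φ₂ · sin²(Δλ/2) = 0.308911.
c = 2·atan2(√a, √(1−a)) = 1.17864 rad → d = 6371·c ≈ 7509.14 km.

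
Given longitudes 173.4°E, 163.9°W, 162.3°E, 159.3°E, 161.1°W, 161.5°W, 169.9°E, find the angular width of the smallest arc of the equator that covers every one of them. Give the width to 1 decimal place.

39.6°

Sort the longitudes: -163.9°, -161.5°, -161.1°, +159.3°, +162.3°, +169.9°, +173.4°.
Eastward gaps between consecutive values (wrapping around): 2.4°, 0.4°, 320.4°, 3.0°, 7.6°, 3.5°, 22.7°.
Largest gap = 320.4° ⇒ minimal covering band is its complement: 360° − 320.4° = 39.6°.
Band runs from +159.3° eastward to -161.1°, crossing the antimeridian.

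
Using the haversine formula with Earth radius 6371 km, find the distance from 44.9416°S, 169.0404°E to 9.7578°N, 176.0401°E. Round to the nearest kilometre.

Δλ = 176.0401 − 169.0404 = 6.9997°.
Δφ = 9.7578 − -44.9416 = 54.6994°.
a = sin²(Δφ/2) + cos φ₁ · cos φ₂ · sin²(Δλ/2) = 0.213667.
c = 2·atan2(√a, √(1−a)) = 0.96104 rad → d = 6371·c ≈ 6122.79 km.

6123 km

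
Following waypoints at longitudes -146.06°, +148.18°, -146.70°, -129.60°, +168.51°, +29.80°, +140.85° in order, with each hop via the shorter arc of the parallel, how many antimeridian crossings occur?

3

Leg 1: -146.06° → +148.18°, shortest Δλ = -65.76° (west) — crosses 180°.
Leg 2: +148.18° → -146.70°, shortest Δλ = 65.12° (east) — crosses 180°.
Leg 3: -146.70° → -129.60°, shortest Δλ = 17.1° (east) — does not cross 180°.
Leg 4: -129.60° → +168.51°, shortest Δλ = -61.89° (west) — crosses 180°.
Leg 5: +168.51° → +29.80°, shortest Δλ = -138.71° (west) — does not cross 180°.
Leg 6: +29.80° → +140.85°, shortest Δλ = 111.05° (east) — does not cross 180°.
Total crossings: 3.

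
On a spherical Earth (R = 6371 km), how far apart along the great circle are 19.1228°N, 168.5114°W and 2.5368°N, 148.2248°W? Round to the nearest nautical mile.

1553 nmi

Δλ = -148.2248 − -168.5114 = 20.2866°.
Δφ = 2.5368 − 19.1228 = -16.5860°.
a = sin²(Δφ/2) + cos φ₁ · cos φ₂ · sin²(Δλ/2) = 0.050079.
c = 2·atan2(√a, √(1−a)) = 0.45139 rad → d = 6371·c ≈ 2875.79 km ≈ 1552.80 nmi.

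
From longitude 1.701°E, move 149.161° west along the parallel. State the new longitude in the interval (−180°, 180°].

Start at +1.701°; shift −149.161° → -147.460°.
-147.460° already lies in (−180°, 180°].

147.460°W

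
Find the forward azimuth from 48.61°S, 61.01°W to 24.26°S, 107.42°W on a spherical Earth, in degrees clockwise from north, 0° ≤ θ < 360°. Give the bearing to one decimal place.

Δλ = -107.42 − -61.01 = -46.41°.
θ = atan2( sin Δλ · cos φ₂ , cos φ₁ · sin φ₂ − sin φ₁ · cos φ₂ · cos Δλ )
  = atan2(-0.66033, 0.19993) = -73.155° → normalised to [0°, 360°): 286.845°.

286.8°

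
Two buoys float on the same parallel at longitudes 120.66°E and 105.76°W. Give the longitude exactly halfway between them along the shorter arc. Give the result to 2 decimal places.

Signed shortest Δλ from +120.66° to -105.76° is +133.58°.
Midpoint longitude = +120.66° + (+133.58°)/2 = +120.66° + 66.79° = +187.45°.
Normalise into (−180°, 180°]: -172.55°.
(The naïve average (+120.66 + -105.76)/2 = 7.45° is on the wrong side of the globe.)

172.55°W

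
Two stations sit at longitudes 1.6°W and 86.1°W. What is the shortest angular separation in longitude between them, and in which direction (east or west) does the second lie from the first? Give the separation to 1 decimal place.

Raw difference: -86.1 − -1.6 = -84.5°.
Normalise into (−180°, 180°]: -84.5° stays -84.5°.
Negative ⇒ the second point lies to the west; separation 84.5°.

84.5° west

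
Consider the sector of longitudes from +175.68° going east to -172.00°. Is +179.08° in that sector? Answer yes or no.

Band width going east from +175.68° to -172.00°: ((-172.00 − 175.68) mod 360) = 12.32°.
Offset of +179.08° east of the west edge: ((179.08 − 175.68) mod 360) = 3.40°.
3.40° ≤ 12.32° ⇒ inside.

Yes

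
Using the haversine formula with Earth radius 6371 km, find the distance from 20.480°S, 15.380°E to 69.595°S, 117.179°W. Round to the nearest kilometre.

Δλ = -117.179 − 15.380 = -132.559°.
Δφ = -69.595 − -20.480 = -49.115°.
a = sin²(Δφ/2) + cos φ₁ · cos φ₂ · sin²(Δλ/2) = 0.446491.
c = 2·atan2(√a, √(1−a)) = 1.46357 rad → d = 6371·c ≈ 9324.42 km.

9324 km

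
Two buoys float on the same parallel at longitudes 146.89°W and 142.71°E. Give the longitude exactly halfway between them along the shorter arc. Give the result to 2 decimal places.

177.91°E

Signed shortest Δλ from -146.89° to +142.71° is -70.40°.
Midpoint longitude = -146.89° + (-70.40°)/2 = -146.89° − 35.20° = -182.09°.
Normalise into (−180°, 180°]: +177.91°.
(The naïve average (-146.89 + +142.71)/2 = -2.09° is on the wrong side of the globe.)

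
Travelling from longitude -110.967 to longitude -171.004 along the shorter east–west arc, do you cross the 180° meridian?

No

Signed shortest Δλ = ((-171.004 − -110.967 + 180) mod 360) − 180 = -60.037°.
Going west by 60.037° from -110.967° reaches -171.004° without touching 180°.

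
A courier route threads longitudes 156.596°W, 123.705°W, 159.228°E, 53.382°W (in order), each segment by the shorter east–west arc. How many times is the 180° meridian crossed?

2

Leg 1: -156.596° → -123.705°, shortest Δλ = 32.891° (east) — does not cross 180°.
Leg 2: -123.705° → +159.228°, shortest Δλ = -77.067° (west) — crosses 180°.
Leg 3: +159.228° → -53.382°, shortest Δλ = 147.39° (east) — crosses 180°.
Total crossings: 2.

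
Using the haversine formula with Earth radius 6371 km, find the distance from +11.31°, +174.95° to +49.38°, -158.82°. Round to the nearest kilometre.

Δλ = -158.82 − 174.95 = -333.77°; wrapped into (−180°, 180°]: 26.23°.
Δφ = 49.38 − 11.31 = 38.07°.
a = sin²(Δφ/2) + cos φ₁ · cos φ₂ · sin²(Δλ/2) = 0.139240.
c = 2·atan2(√a, √(1−a)) = 0.76480 rad → d = 6371·c ≈ 4872.54 km.

4873 km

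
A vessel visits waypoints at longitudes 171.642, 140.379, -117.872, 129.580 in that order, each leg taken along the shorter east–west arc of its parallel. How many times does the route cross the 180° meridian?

Leg 1: +171.642° → +140.379°, shortest Δλ = -31.263° (west) — does not cross 180°.
Leg 2: +140.379° → -117.872°, shortest Δλ = 101.749° (east) — crosses 180°.
Leg 3: -117.872° → +129.580°, shortest Δλ = -112.548° (west) — crosses 180°.
Total crossings: 2.

2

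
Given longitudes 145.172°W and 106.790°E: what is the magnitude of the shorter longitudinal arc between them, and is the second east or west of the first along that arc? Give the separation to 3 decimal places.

108.038° west

Raw difference: 106.790 − -145.172 = 251.962°.
Normalise into (−180°, 180°]: 251.962° − 360° = -108.038°.
Negative ⇒ the second point lies to the west; separation 108.038°.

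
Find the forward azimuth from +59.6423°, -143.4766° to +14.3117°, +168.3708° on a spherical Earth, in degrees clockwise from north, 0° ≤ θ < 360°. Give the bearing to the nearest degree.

Δλ = 168.3708 − -143.4766 = 311.8474°; wrapped into (−180°, 180°]: -48.1526°.
θ = atan2( sin Δλ · cos φ₂ , cos φ₁ · sin φ₂ − sin φ₁ · cos φ₂ · cos Δλ )
  = atan2(-0.72181, -0.43288) = -120.952° → normalised to [0°, 360°): 239.048°.

239°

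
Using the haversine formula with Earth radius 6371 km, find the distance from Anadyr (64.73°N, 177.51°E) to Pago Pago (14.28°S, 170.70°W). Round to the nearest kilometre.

8842 km

Δλ = -170.70 − 177.51 = -348.21°; wrapped into (−180°, 180°]: 11.79°.
Δφ = -14.28 − 64.73 = -79.01°.
a = sin²(Δφ/2) + cos φ₁ · cos φ₂ · sin²(Δλ/2) = 0.409045.
c = 2·atan2(√a, √(1−a)) = 1.38787 rad → d = 6371·c ≈ 8842.11 km.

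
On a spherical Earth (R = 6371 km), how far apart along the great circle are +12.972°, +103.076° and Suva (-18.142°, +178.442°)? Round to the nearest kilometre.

8958 km

Δλ = 178.442 − 103.076 = 75.366°.
Δφ = -18.142 − 12.972 = -31.114°.
a = sin²(Δφ/2) + cos φ₁ · cos φ₂ · sin²(Δλ/2) = 0.417969.
c = 2·atan2(√a, √(1−a)) = 1.40599 rad → d = 6371·c ≈ 8957.56 km.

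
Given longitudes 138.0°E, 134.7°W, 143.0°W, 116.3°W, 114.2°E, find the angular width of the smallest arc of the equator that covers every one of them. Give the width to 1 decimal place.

129.5°

Sort the longitudes: -143.0°, -134.7°, -116.3°, +114.2°, +138.0°.
Eastward gaps between consecutive values (wrapping around): 8.3°, 18.4°, 230.5°, 23.8°, 79.0°.
Largest gap = 230.5° ⇒ minimal covering band is its complement: 360° − 230.5° = 129.5°.
Band runs from +114.2° eastward to -116.3°, crossing the antimeridian.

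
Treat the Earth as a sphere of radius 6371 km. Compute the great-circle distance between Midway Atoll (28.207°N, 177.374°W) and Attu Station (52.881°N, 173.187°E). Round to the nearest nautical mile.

Δλ = 173.187 − -177.374 = 350.561°; wrapped into (−180°, 180°]: -9.439°.
Δφ = 52.881 − 28.207 = 24.674°.
a = sin²(Δφ/2) + cos φ₁ · cos φ₂ · sin²(Δλ/2) = 0.049251.
c = 2·atan2(√a, √(1−a)) = 0.44758 rad → d = 6371·c ≈ 2851.53 km ≈ 1539.70 nmi.

1540 nmi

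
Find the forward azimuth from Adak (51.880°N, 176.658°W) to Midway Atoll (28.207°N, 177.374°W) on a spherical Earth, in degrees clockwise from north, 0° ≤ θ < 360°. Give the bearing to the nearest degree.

182°

Δλ = -177.374 − -176.658 = -0.716°.
θ = atan2( sin Δλ · cos φ₂ , cos φ₁ · sin φ₂ − sin φ₁ · cos φ₂ · cos Δλ )
  = atan2(-0.01101, -0.40146) = -178.429° → normalised to [0°, 360°): 181.571°.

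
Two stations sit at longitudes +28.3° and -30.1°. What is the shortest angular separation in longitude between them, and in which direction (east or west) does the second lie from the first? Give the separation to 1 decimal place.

58.4° west

Raw difference: -30.1 − 28.3 = -58.4°.
Normalise into (−180°, 180°]: -58.4° stays -58.4°.
Negative ⇒ the second point lies to the west; separation 58.4°.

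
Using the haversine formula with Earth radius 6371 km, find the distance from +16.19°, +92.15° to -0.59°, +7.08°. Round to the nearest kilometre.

9500 km

Δλ = 7.08 − 92.15 = -85.07°.
Δφ = -0.59 − 16.19 = -16.78°.
a = sin²(Δφ/2) + cos φ₁ · cos φ₂ · sin²(Δλ/2) = 0.460173.
c = 2·atan2(√a, √(1−a)) = 1.49106 rad → d = 6371·c ≈ 9499.52 km.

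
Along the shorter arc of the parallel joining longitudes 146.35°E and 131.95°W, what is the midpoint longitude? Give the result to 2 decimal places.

Signed shortest Δλ from +146.35° to -131.95° is +81.70°.
Midpoint longitude = +146.35° + (+81.70°)/2 = +146.35° + 40.85° = +187.20°.
Normalise into (−180°, 180°]: -172.80°.
(The naïve average (+146.35 + -131.95)/2 = 7.2° is on the wrong side of the globe.)

172.80°W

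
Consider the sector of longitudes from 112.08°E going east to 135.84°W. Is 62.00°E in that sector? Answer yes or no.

Band width going east from +112.08° to -135.84°: ((-135.84 − 112.08) mod 360) = 112.08°.
Offset of +62.00° east of the west edge: ((62.00 − 112.08) mod 360) = 309.92°.
309.92° > 112.08° ⇒ outside.

No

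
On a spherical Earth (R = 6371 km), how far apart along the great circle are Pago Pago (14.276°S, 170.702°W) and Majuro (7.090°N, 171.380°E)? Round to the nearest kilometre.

3091 km

Δλ = 171.380 − -170.702 = 342.082°; wrapped into (−180°, 180°]: -17.918°.
Δφ = 7.090 − -14.276 = 21.366°.
a = sin²(Δφ/2) + cos φ₁ · cos φ₂ · sin²(Δλ/2) = 0.057686.
c = 2·atan2(√a, √(1−a)) = 0.48510 rad → d = 6371·c ≈ 3090.59 km.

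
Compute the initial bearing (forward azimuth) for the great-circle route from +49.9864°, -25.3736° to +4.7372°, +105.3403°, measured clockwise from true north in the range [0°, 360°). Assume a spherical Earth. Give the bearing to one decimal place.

Δλ = 105.3403 − -25.3736 = 130.7139°.
θ = atan2( sin Δλ · cos φ₂ , cos φ₁ · sin φ₂ − sin φ₁ · cos φ₂ · cos Δλ )
  = atan2(0.75539, 0.55097) = 53.893° → normalised to [0°, 360°): 53.893°.

53.9°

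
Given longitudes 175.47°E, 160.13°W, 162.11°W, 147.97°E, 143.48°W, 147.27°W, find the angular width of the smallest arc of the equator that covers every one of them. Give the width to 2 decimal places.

68.55°

Sort the longitudes: -162.11°, -160.13°, -147.27°, -143.48°, +147.97°, +175.47°.
Eastward gaps between consecutive values (wrapping around): 1.98°, 12.86°, 3.79°, 291.45°, 27.50°, 22.42°.
Largest gap = 291.45° ⇒ minimal covering band is its complement: 360° − 291.45° = 68.55°.
Band runs from +147.97° eastward to -143.48°, crossing the antimeridian.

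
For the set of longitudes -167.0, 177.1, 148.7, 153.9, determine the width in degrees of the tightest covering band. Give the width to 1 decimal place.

44.3°

Sort the longitudes: -167.0°, +148.7°, +153.9°, +177.1°.
Eastward gaps between consecutive values (wrapping around): 315.7°, 5.2°, 23.2°, 15.9°.
Largest gap = 315.7° ⇒ minimal covering band is its complement: 360° − 315.7° = 44.3°.
Band runs from +148.7° eastward to -167.0°, crossing the antimeridian.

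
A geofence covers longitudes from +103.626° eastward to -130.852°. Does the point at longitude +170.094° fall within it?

Band width going east from +103.626° to -130.852°: ((-130.852 − 103.626) mod 360) = 125.522°.
Offset of +170.094° east of the west edge: ((170.094 − 103.626) mod 360) = 66.468°.
66.468° ≤ 125.522° ⇒ inside.

Yes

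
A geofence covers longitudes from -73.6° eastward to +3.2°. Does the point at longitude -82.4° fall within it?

No

Band width going east from -73.6° to +3.2°: ((3.2 − -73.6) mod 360) = 76.8°.
Offset of -82.4° east of the west edge: ((-82.4 − -73.6) mod 360) = 351.2°.
351.2° > 76.8° ⇒ outside.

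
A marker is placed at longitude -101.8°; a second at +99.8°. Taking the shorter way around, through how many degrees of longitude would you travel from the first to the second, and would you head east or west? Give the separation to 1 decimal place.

158.4° west

Raw difference: 99.8 − -101.8 = 201.6°.
Normalise into (−180°, 180°]: 201.6° − 360° = -158.4°.
Negative ⇒ the second point lies to the west; separation 158.4°.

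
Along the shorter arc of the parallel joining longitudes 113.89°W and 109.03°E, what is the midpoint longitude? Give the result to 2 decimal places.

Signed shortest Δλ from -113.89° to +109.03° is -137.08°.
Midpoint longitude = -113.89° + (-137.08°)/2 = -113.89° − 68.54° = -182.43°.
Normalise into (−180°, 180°]: +177.57°.
(The naïve average (-113.89 + +109.03)/2 = -2.43° is on the wrong side of the globe.)

177.57°E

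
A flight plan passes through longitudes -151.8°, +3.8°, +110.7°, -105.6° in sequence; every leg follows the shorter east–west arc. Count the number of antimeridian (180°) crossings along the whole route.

Leg 1: -151.8° → +3.8°, shortest Δλ = 155.6° (east) — does not cross 180°.
Leg 2: +3.8° → +110.7°, shortest Δλ = 106.9° (east) — does not cross 180°.
Leg 3: +110.7° → -105.6°, shortest Δλ = 143.7° (east) — crosses 180°.
Total crossings: 1.

1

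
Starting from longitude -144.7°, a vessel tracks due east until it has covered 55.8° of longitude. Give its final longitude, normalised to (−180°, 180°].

Start at -144.7°; shift +55.8° → -88.9°.
-88.9° already lies in (−180°, 180°].

-88.9°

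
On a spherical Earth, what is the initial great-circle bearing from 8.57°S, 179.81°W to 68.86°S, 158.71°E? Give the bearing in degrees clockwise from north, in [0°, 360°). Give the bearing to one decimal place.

188.6°

Δλ = 158.71 − -179.81 = 338.52°; wrapped into (−180°, 180°]: -21.48°.
θ = atan2( sin Δλ · cos φ₂ , cos φ₁ · sin φ₂ − sin φ₁ · cos φ₂ · cos Δλ )
  = atan2(-0.13206, -0.87228) = -171.391° → normalised to [0°, 360°): 188.609°.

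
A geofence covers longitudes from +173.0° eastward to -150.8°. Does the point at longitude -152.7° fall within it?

Band width going east from +173.0° to -150.8°: ((-150.8 − 173.0) mod 360) = 36.2°.
Offset of -152.7° east of the west edge: ((-152.7 − 173.0) mod 360) = 34.3°.
34.3° ≤ 36.2° ⇒ inside.

Yes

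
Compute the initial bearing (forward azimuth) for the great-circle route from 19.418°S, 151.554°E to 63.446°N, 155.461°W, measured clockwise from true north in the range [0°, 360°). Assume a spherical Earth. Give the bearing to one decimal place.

Δλ = -155.461 − 151.554 = -307.015°; wrapped into (−180°, 180°]: 52.985°.
θ = atan2( sin Δλ · cos φ₂ , cos φ₁ · sin φ₂ − sin φ₁ · cos φ₂ · cos Δλ )
  = atan2(0.35695, 0.93311) = 20.934° → normalised to [0°, 360°): 20.934°.

20.9°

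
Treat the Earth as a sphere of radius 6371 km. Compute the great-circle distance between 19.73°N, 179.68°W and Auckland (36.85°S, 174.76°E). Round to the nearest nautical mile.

3412 nmi

Δλ = 174.76 − -179.68 = 354.44°; wrapped into (−180°, 180°]: -5.56°.
Δφ = -36.85 − 19.73 = -56.58°.
a = sin²(Δφ/2) + cos φ₁ · cos φ₂ · sin²(Δλ/2) = 0.226386.
c = 2·atan2(√a, √(1−a)) = 0.99175 rad → d = 6371·c ≈ 6318.42 km ≈ 3411.67 nmi.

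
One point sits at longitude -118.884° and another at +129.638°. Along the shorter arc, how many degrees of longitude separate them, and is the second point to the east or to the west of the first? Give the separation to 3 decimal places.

Raw difference: 129.638 − -118.884 = 248.522°.
Normalise into (−180°, 180°]: 248.522° − 360° = -111.478°.
Negative ⇒ the second point lies to the west; separation 111.478°.

111.478° west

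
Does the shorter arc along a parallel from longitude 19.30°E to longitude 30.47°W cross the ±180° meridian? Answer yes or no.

No

Signed shortest Δλ = ((-30.47 − 19.30 + 180) mod 360) − 180 = -49.77°.
Going west by 49.77° from +19.30° reaches -30.47° without touching 180°.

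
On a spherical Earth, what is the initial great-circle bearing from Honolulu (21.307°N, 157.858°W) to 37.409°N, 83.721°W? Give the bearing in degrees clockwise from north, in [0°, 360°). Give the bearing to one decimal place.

57.5°

Δλ = -83.721 − -157.858 = 74.137°.
θ = atan2( sin Δλ · cos φ₂ , cos φ₁ · sin φ₂ − sin φ₁ · cos φ₂ · cos Δλ )
  = atan2(0.76407, 0.48708) = 57.483° → normalised to [0°, 360°): 57.483°.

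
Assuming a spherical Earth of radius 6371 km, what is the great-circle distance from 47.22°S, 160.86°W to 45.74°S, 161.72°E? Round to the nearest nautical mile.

Δλ = 161.72 − -160.86 = 322.58°; wrapped into (−180°, 180°]: -37.42°.
Δφ = -45.74 − -47.22 = 1.48°.
a = sin²(Δφ/2) + cos φ₁ · cos φ₂ · sin²(Δλ/2) = 0.048942.
c = 2·atan2(√a, √(1−a)) = 0.44615 rad → d = 6371·c ≈ 2842.41 km ≈ 1534.78 nmi.

1535 nmi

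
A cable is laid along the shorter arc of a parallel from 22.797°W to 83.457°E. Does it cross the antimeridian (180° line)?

Signed shortest Δλ = ((83.457 − -22.797 + 180) mod 360) − 180 = 106.254°.
Going east by 106.254° from -22.797° reaches +83.457° without touching 180°.

No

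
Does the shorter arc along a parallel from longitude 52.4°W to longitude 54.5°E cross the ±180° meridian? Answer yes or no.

No

Signed shortest Δλ = ((54.5 − -52.4 + 180) mod 360) − 180 = 106.9°.
Going east by 106.9° from -52.4° reaches +54.5° without touching 180°.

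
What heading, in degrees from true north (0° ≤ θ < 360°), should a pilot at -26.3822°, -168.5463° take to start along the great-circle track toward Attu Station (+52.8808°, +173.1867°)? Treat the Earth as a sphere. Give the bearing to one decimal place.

349.0°

Δλ = 173.1867 − -168.5463 = 341.7330°; wrapped into (−180°, 180°]: -18.2670°.
θ = atan2( sin Δλ · cos φ₂ , cos φ₁ · sin φ₂ − sin φ₁ · cos φ₂ · cos Δλ )
  = atan2(-0.18916, 0.96898) = -11.046° → normalised to [0°, 360°): 348.954°.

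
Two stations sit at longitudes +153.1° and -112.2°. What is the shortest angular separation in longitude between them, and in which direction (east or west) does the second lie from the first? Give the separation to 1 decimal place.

Raw difference: -112.2 − 153.1 = -265.3°.
Normalise into (−180°, 180°]: -265.3° + 360° = 94.7°.
Positive ⇒ the second point lies to the east; separation 94.7°.

94.7° east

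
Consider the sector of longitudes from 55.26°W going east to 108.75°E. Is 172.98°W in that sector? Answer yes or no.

No

Band width going east from -55.26° to +108.75°: ((108.75 − -55.26) mod 360) = 164.01°.
Offset of -172.98° east of the west edge: ((-172.98 − -55.26) mod 360) = 242.28°.
242.28° > 164.01° ⇒ outside.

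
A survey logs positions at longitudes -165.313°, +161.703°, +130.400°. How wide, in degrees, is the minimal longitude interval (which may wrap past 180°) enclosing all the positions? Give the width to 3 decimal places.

Sort the longitudes: -165.313°, +130.400°, +161.703°.
Eastward gaps between consecutive values (wrapping around): 295.713°, 31.303°, 32.984°.
Largest gap = 295.713° ⇒ minimal covering band is its complement: 360° − 295.713° = 64.287°.
Band runs from +130.400° eastward to -165.313°, crossing the antimeridian.

64.287°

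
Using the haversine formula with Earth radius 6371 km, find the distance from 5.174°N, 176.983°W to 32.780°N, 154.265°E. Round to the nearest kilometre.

4278 km

Δλ = 154.265 − -176.983 = 331.248°; wrapped into (−180°, 180°]: -28.752°.
Δφ = 32.780 − 5.174 = 27.606°.
a = sin²(Δφ/2) + cos φ₁ · cos φ₂ · sin²(Δλ/2) = 0.108540.
c = 2·atan2(√a, √(1−a)) = 0.67145 rad → d = 6371·c ≈ 4277.81 km.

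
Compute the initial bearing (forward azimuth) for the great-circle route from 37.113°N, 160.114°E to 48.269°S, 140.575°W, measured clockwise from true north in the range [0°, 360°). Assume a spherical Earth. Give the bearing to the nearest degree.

Δλ = -140.575 − 160.114 = -300.689°; wrapped into (−180°, 180°]: 59.311°.
θ = atan2( sin Δλ · cos φ₂ , cos φ₁ · sin φ₂ − sin φ₁ · cos φ₂ · cos Δλ )
  = atan2(0.57241, -0.80010) = 144.419° → normalised to [0°, 360°): 144.419°.

144°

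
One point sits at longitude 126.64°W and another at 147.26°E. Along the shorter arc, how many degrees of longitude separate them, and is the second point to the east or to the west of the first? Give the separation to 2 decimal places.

Raw difference: 147.26 − -126.64 = 273.9°.
Normalise into (−180°, 180°]: 273.9° − 360° = -86.1°.
Negative ⇒ the second point lies to the west; separation 86.10°.

86.10° west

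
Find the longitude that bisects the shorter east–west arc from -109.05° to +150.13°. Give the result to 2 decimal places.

Signed shortest Δλ from -109.05° to +150.13° is -100.82°.
Midpoint longitude = -109.05° + (-100.82°)/2 = -109.05° − 50.41° = -159.46°.
(The naïve average (-109.05 + +150.13)/2 = 20.54° is on the wrong side of the globe.)

-159.46°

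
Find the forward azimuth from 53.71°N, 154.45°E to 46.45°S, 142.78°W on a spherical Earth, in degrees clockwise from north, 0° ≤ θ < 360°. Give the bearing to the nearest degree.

138°

Δλ = -142.78 − 154.45 = -297.23°; wrapped into (−180°, 180°]: 62.77°.
θ = atan2( sin Δλ · cos φ₂ , cos φ₁ · sin φ₂ − sin φ₁ · cos φ₂ · cos Δλ )
  = atan2(0.61263, -0.68308) = 138.112° → normalised to [0°, 360°): 138.112°.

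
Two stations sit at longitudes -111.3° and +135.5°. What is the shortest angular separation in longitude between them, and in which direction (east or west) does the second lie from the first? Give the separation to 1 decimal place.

113.2° west

Raw difference: 135.5 − -111.3 = 246.8°.
Normalise into (−180°, 180°]: 246.8° − 360° = -113.2°.
Negative ⇒ the second point lies to the west; separation 113.2°.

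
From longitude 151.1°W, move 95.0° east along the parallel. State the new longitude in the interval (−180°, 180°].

56.1°W

Start at -151.1°; shift +95.0° → -56.1°.
-56.1° already lies in (−180°, 180°].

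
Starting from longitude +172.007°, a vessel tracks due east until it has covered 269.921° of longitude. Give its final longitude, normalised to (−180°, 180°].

Start at +172.007°; shift +269.921° → +441.928°.
+441.928° lies outside (−180°, 180°]; subtract 360° → +81.928°.

+81.928°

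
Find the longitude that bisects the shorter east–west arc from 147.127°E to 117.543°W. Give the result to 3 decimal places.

165.208°W

Signed shortest Δλ from +147.127° to -117.543° is +95.330°.
Midpoint longitude = +147.127° + (+95.330°)/2 = +147.127° + 47.665° = +194.792°.
Normalise into (−180°, 180°]: -165.208°.
(The naïve average (+147.127 + -117.543)/2 = 14.792° is on the wrong side of the globe.)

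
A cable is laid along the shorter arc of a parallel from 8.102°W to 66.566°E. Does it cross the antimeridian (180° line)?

Signed shortest Δλ = ((66.566 − -8.102 + 180) mod 360) − 180 = 74.668°.
Going east by 74.668° from -8.102° reaches +66.566° without touching 180°.

No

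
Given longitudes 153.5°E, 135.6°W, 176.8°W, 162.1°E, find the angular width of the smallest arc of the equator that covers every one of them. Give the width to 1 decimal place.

Sort the longitudes: -176.8°, -135.6°, +153.5°, +162.1°.
Eastward gaps between consecutive values (wrapping around): 41.2°, 289.1°, 8.6°, 21.1°.
Largest gap = 289.1° ⇒ minimal covering band is its complement: 360° − 289.1° = 70.9°.
Band runs from +153.5° eastward to -135.6°, crossing the antimeridian.

70.9°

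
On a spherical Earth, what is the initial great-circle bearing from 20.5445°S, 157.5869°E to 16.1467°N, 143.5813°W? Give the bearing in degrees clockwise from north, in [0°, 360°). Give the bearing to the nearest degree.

62°

Δλ = -143.5813 − 157.5869 = -301.1682°; wrapped into (−180°, 180°]: 58.8318°.
θ = atan2( sin Δλ · cos φ₂ , cos φ₁ · sin φ₂ − sin φ₁ · cos φ₂ · cos Δλ )
  = atan2(0.82190, 0.43487) = 62.116° → normalised to [0°, 360°): 62.116°.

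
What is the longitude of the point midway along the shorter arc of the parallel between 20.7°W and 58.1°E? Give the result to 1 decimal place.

18.7°E

Signed shortest Δλ from -20.7° to +58.1° is +78.8°.
Midpoint longitude = -20.7° + (+78.8°)/2 = -20.7° + 39.4° = +18.7°.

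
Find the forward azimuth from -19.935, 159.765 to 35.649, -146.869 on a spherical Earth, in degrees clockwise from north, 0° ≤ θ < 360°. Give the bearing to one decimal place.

Δλ = -146.869 − 159.765 = -306.634°; wrapped into (−180°, 180°]: 53.366°.
θ = atan2( sin Δλ · cos φ₂ , cos φ₁ · sin φ₂ − sin φ₁ · cos φ₂ · cos Δλ )
  = atan2(0.65208, 0.71322) = 42.436° → normalised to [0°, 360°): 42.436°.

42.4°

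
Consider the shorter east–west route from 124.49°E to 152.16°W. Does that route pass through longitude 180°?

Yes

Naïve |-152.16 − 124.49| = 276.65° > 180°, so the shorter arc goes the other way round — across 180°.
Signed shortest Δλ = ((-152.16 − 124.49 + 180) mod 360) − 180 = 83.35°.
Going east by 83.35° from +124.49° passes through 180° before reaching -152.16°.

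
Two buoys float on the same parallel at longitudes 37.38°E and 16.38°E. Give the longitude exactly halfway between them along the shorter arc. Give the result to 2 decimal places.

Signed shortest Δλ from +37.38° to +16.38° is -21.00°.
Midpoint longitude = +37.38° + (-21.00°)/2 = +37.38° − 10.50° = +26.88°.

26.88°E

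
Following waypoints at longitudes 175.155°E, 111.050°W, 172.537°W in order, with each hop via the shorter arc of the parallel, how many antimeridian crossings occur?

1

Leg 1: +175.155° → -111.050°, shortest Δλ = 73.795° (east) — crosses 180°.
Leg 2: -111.050° → -172.537°, shortest Δλ = -61.487° (west) — does not cross 180°.
Total crossings: 1.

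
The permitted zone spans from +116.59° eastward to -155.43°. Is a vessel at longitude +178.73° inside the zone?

Yes

Band width going east from +116.59° to -155.43°: ((-155.43 − 116.59) mod 360) = 87.98°.
Offset of +178.73° east of the west edge: ((178.73 − 116.59) mod 360) = 62.14°.
62.14° ≤ 87.98° ⇒ inside.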